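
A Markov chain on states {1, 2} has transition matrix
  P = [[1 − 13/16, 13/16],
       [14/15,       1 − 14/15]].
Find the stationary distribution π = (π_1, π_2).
π_1 = 224/419, π_2 = 195/419

Solve πP = π with π_1 + π_2 = 1. From πP = π: π_1 · (1 − 13/16) + π_2 · 14/15 = π_1 ⇒ π_2 · 14/15 = π_1 · 13/16 ⇒ π_2/π_1 = (13/16)/(14/15) = 195/224. Together with π_1 + π_2 = 1:
  π_1 = (14/15)/(13/16 + 14/15) = (14/15)/(419/240) = 224/419,
  π_2 = (13/16)/(13/16 + 14/15) = (13/16)/(419/240) = 195/419.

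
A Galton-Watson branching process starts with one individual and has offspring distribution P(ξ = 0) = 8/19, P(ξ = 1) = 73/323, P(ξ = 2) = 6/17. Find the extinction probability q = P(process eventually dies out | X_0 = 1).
q = 1

Mean offspring μ = 0·8/19 + 1·73/323 + 2·6/17 = 301/323 ≤ 1. For μ ≤ 1 with offspring not concentrated at 1, the Galton-Watson process goes extinct almost surely, so q = 1.
(Algebraic check: The pgf is f(s) = 8/19 + 73/323·s + 6/17·s². The extinction probability q is the smallest fixed point of f in [0, 1]. Setting s = f(s):
  6/17·s² + (73/323 − 1)·s + 8/19 = 0
  6/17·s² − (8/19 + 6/17)·s + 8/19 = 0
which factors as (s − 1)·(6/17·s − 8/19) = 0, giving roots s = 1 and s = (8/19)/(6/17) = 68/57. Since 68/57 ≥ 1, the smallest root in [0, 1] is s = 1.)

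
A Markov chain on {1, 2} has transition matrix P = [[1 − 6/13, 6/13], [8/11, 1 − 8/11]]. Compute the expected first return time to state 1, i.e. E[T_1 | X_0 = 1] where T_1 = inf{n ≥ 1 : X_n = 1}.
E[T_1 | X_0 = 1] = 1/π_1 = 85/52

For an irreducible recurrent Markov chain with stationary distribution π, E[T_i | X_0 = i] = 1/π_i (Kac's formula). Here π_1 = (8/11)/(6/13 + 8/11) = (8/11)/(170/143) = 52/85, so E[T_1 | X_0 = 1] = 1/π_1 = (6/13 + 8/11)/(8/11) = (170/143)/(8/11) = 85/52.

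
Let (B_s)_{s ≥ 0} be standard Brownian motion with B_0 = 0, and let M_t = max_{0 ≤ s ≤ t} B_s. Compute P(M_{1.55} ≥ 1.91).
P(M_{1.55} ≥ 1.91) = 2·P(B_{1.55} ≥ 1.91) = 2(1 − Φ(1.91/√1.55)) ≈ 0.1250

By the reflection principle for Brownian motion, P(M_t ≥ a) = 2 · P(B_t ≥ a) for a ≥ 0. Since B_t ~ N(0, t), P(B_t ≥ 1.91) = 1 − Φ(1.91/√t) = 1 − Φ(1.91/√1.55) = 1 − Φ(1.5341). So
  P(M_{1.55} ≥ 1.91) = 2(1 − Φ(1.5341)) ≈ 0.1250.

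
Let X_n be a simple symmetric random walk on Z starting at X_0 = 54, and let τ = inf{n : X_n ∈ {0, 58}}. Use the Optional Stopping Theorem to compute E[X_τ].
E[X_τ] = 54

X_n is a martingale and τ is a bounded-mean stopping time (indeed τ is finite a.s. with bounded expectation since the walk is in a bounded region). By the OST, E[X_τ] = E[X_0] = 54. Equivalently: E[X_τ] = 58 · P(hit 58 first) + 0 · P(hit 0 first) = 58 · (54/58) = 54.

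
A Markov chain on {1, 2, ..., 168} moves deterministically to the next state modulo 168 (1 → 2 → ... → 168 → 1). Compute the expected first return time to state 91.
E[T_91 | X_0 = 91] = 168

The chain cycles deterministically, so starting at state 91 it returns in exactly 168 steps. Equivalently, the stationary distribution is uniform π_j = 1/168 for every state j, so by Kac's formula E[T_91] = 1/π_91 = 168.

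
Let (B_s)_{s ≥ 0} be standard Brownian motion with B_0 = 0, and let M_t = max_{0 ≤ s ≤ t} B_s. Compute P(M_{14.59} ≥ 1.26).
P(M_{14.59} ≥ 1.26) = 2·P(B_{14.59} ≥ 1.26) = 2(1 − Φ(1.26/√14.59)) ≈ 0.7415

By the reflection principle for Brownian motion, P(M_t ≥ a) = 2 · P(B_t ≥ a) for a ≥ 0. Since B_t ~ N(0, t), P(B_t ≥ 1.26) = 1 − Φ(1.26/√t) = 1 − Φ(1.26/√14.59) = 1 − Φ(0.3299). So
  P(M_{14.59} ≥ 1.26) = 2(1 − Φ(0.3299)) ≈ 0.7415.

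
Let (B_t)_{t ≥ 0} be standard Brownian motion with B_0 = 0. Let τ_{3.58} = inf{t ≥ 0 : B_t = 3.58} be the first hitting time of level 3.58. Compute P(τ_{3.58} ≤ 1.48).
P(τ_{3.58} ≤ 1.48) = 2(1 − Φ(3.58/√1.48)) = 2(1 − Φ(2.9427)) ≈ 0.0033

By the reflection principle for standard BM, P(τ_b ≤ t) = 2 · P(B_t ≥ b). Since B_t ~ N(0, t), P(B_t ≥ 3.58) = 1 − Φ(3.58/√t) = 1 − Φ(3.58/√1.48) = 1 − Φ(2.9427) ≈ 0.00163. Doubling: P(τ_{3.58} ≤ 1.48) ≈ 2 · 0.00163 = 0.00326 ≈ 0.0033.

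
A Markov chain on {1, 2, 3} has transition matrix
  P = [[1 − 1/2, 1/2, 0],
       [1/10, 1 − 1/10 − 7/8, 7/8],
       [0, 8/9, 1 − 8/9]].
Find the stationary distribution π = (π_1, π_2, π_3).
π = (64/699, 320/699, 105/233)

This is a birth-death chain on three states, which satisfies detailed balance: π_1 · P_{12} = π_2 · P_{21} and π_2 · P_{23} = π_3 · P_{32}.
From π_1 · 1/2 = π_2 · 1/10: π_2/π_1 = (1/2)/(1/10) = 5.
From π_2 · 7/8 = π_3 · 8/9: π_3/π_2 = (7/8)/(8/9) = 63/64.
Take π_1 proportional to 1; then unnormalized π = (1, 5, 315/64). Normalize by dividing by the sum 699/64:
  π = (64/699, 320/699, 105/233).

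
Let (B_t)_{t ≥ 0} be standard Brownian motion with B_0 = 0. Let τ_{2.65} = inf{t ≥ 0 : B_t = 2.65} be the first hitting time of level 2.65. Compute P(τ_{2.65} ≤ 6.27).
P(τ_{2.65} ≤ 6.27) = 2(1 − Φ(2.65/√6.27)) = 2(1 − Φ(1.0583)) ≈ 0.2899

By the reflection principle for standard BM, P(τ_b ≤ t) = 2 · P(B_t ≥ b). Since B_t ~ N(0, t), P(B_t ≥ 2.65) = 1 − Φ(2.65/√t) = 1 − Φ(2.65/√6.27) = 1 − Φ(1.0583) ≈ 0.14496. Doubling: P(τ_{2.65} ≤ 6.27) ≈ 2 · 0.14496 = 0.28992 ≈ 0.2899.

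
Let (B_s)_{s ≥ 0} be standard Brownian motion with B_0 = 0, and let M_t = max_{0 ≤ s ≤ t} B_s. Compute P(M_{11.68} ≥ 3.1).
P(M_{11.68} ≥ 3.1) = 2·P(B_{11.68} ≥ 3.1) = 2(1 − Φ(3.1/√11.68)) ≈ 0.3644

By the reflection principle for Brownian motion, P(M_t ≥ a) = 2 · P(B_t ≥ a) for a ≥ 0. Since B_t ~ N(0, t), P(B_t ≥ 3.1) = 1 − Φ(3.1/√t) = 1 − Φ(3.1/√11.68) = 1 − Φ(0.9071). So
  P(M_{11.68} ≥ 3.1) = 2(1 − Φ(0.9071)) ≈ 0.3644.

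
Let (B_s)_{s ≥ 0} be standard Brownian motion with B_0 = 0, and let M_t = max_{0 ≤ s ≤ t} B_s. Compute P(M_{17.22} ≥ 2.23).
P(M_{17.22} ≥ 2.23) = 2·P(B_{17.22} ≥ 2.23) = 2(1 − Φ(2.23/√17.22)) ≈ 0.5910

By the reflection principle for Brownian motion, P(M_t ≥ a) = 2 · P(B_t ≥ a) for a ≥ 0. Since B_t ~ N(0, t), P(B_t ≥ 2.23) = 1 − Φ(2.23/√t) = 1 − Φ(2.23/√17.22) = 1 − Φ(0.5374). So
  P(M_{17.22} ≥ 2.23) = 2(1 − Φ(0.5374)) ≈ 0.5910.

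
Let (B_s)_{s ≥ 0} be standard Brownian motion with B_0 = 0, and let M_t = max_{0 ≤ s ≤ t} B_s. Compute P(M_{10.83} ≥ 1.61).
P(M_{10.83} ≥ 1.61) = 2·P(B_{10.83} ≥ 1.61) = 2(1 − Φ(1.61/√10.83)) ≈ 0.6247

By the reflection principle for Brownian motion, P(M_t ≥ a) = 2 · P(B_t ≥ a) for a ≥ 0. Since B_t ~ N(0, t), P(B_t ≥ 1.61) = 1 − Φ(1.61/√t) = 1 − Φ(1.61/√10.83) = 1 − Φ(0.4892). So
  P(M_{10.83} ≥ 1.61) = 2(1 − Φ(0.4892)) ≈ 0.6247.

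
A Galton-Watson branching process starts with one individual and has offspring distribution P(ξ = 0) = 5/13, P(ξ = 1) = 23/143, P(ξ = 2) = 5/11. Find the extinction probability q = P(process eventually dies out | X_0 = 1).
q = 11/13

The pgf is f(s) = 5/13 + 23/143·s + 5/11·s². The extinction probability q is the smallest fixed point of f in [0, 1]. Setting s = f(s):
  5/11·s² + (23/143 − 1)·s + 5/13 = 0
  5/11·s² − (5/13 + 5/11)·s + 5/13 = 0
which factors as (s − 1)·(5/11·s − 5/13) = 0, giving roots s = 1 and s = (5/13)/(5/11) = 11/13.
Mean offspring μ = 23/143 + 2·5/11 = 153/143 > 1 (supercritical), so q < 1. The extinction probability is the smaller root: q = (5/13)/(5/11) = 11/13.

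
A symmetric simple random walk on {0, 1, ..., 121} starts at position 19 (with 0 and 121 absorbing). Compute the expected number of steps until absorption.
E[τ | X_0 = 19] = 1938

Let v_k = E[τ | X_0 = k]. Boundary: v_0 = v_121 = 0. Recurrence: v_k = 1 + (v_{k-1} + v_{k+1})/2 for 1 ≤ k ≤ 120. The particular solution to v_k − (v_{k-1} + v_{k+1})/2 = 1 is v_k = −k^2. Adding homogeneous solution A + B k and matching boundaries gives v_k = k (121 − k). Substituting k = 19: v_19 = 19 · 102 = 1938.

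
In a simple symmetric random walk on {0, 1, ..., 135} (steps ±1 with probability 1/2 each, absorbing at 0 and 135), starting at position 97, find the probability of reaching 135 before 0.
P(hit 135 before 0) = 97/135

Let u_k = P(hit 135 before 0 | start at k). Then u_0 = 0, u_135 = 1, and u_k = u_{k-1}/2 + u_{k+1}/2 for 1 ≤ k ≤ 134. This harmonic recurrence is solved by u_k = k/135, giving u_97 = 97/135.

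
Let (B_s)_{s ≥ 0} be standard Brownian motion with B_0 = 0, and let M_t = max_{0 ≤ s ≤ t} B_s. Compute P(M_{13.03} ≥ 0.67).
P(M_{13.03} ≥ 0.67) = 2·P(B_{13.03} ≥ 0.67) = 2(1 − Φ(0.67/√13.03)) ≈ 0.8528

By the reflection principle for Brownian motion, P(M_t ≥ a) = 2 · P(B_t ≥ a) for a ≥ 0. Since B_t ~ N(0, t), P(B_t ≥ 0.67) = 1 − Φ(0.67/√t) = 1 − Φ(0.67/√13.03) = 1 − Φ(0.1856). So
  P(M_{13.03} ≥ 0.67) = 2(1 − Φ(0.1856)) ≈ 0.8528.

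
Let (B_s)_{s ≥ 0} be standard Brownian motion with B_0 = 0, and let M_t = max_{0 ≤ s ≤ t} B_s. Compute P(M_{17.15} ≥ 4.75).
P(M_{17.15} ≥ 4.75) = 2·P(B_{17.15} ≥ 4.75) = 2(1 − Φ(4.75/√17.15)) ≈ 0.2514

By the reflection principle for Brownian motion, P(M_t ≥ a) = 2 · P(B_t ≥ a) for a ≥ 0. Since B_t ~ N(0, t), P(B_t ≥ 4.75) = 1 − Φ(4.75/√t) = 1 − Φ(4.75/√17.15) = 1 − Φ(1.1470). So
  P(M_{17.15} ≥ 4.75) = 2(1 − Φ(1.1470)) ≈ 0.2514.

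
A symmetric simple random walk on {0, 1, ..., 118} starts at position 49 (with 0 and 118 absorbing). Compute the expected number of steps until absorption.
E[τ | X_0 = 49] = 3381

Let v_k = E[τ | X_0 = k]. Boundary: v_0 = v_118 = 0. Recurrence: v_k = 1 + (v_{k-1} + v_{k+1})/2 for 1 ≤ k ≤ 117. The particular solution to v_k − (v_{k-1} + v_{k+1})/2 = 1 is v_k = −k^2. Adding homogeneous solution A + B k and matching boundaries gives v_k = k (118 − k). Substituting k = 49: v_49 = 49 · 69 = 3381.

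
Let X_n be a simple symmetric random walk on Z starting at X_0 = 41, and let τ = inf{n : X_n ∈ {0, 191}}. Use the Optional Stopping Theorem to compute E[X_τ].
E[X_τ] = 41

X_n is a martingale and τ is a bounded-mean stopping time (indeed τ is finite a.s. with bounded expectation since the walk is in a bounded region). By the OST, E[X_τ] = E[X_0] = 41. Equivalently: E[X_τ] = 191 · P(hit 191 first) + 0 · P(hit 0 first) = 191 · (41/191) = 41.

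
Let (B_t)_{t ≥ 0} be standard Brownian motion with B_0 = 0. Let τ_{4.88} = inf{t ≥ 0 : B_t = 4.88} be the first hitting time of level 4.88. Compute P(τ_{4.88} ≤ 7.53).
P(τ_{4.88} ≤ 7.53) = 2(1 − Φ(4.88/√7.53)) = 2(1 − Φ(1.7784)) ≈ 0.0753

By the reflection principle for standard BM, P(τ_b ≤ t) = 2 · P(B_t ≥ b). Since B_t ~ N(0, t), P(B_t ≥ 4.88) = 1 − Φ(4.88/√t) = 1 − Φ(4.88/√7.53) = 1 − Φ(1.7784) ≈ 0.03767. Doubling: P(τ_{4.88} ≤ 7.53) ≈ 2 · 0.03767 = 0.07534 ≈ 0.0753.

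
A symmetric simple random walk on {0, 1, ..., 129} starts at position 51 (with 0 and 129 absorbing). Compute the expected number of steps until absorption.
E[τ | X_0 = 51] = 3978

Let v_k = E[τ | X_0 = k]. Boundary: v_0 = v_129 = 0. Recurrence: v_k = 1 + (v_{k-1} + v_{k+1})/2 for 1 ≤ k ≤ 128. The particular solution to v_k − (v_{k-1} + v_{k+1})/2 = 1 is v_k = −k^2. Adding homogeneous solution A + B k and matching boundaries gives v_k = k (129 − k). Substituting k = 51: v_51 = 51 · 78 = 3978.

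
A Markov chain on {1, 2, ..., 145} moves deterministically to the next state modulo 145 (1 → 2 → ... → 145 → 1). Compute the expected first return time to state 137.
E[T_137 | X_0 = 137] = 145

The chain cycles deterministically, so starting at state 137 it returns in exactly 145 steps. Equivalently, the stationary distribution is uniform π_j = 1/145 for every state j, so by Kac's formula E[T_137] = 1/π_137 = 145.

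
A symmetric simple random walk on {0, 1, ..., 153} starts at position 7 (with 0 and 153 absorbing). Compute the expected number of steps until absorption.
E[τ | X_0 = 7] = 1022

Let v_k = E[τ | X_0 = k]. Boundary: v_0 = v_153 = 0. Recurrence: v_k = 1 + (v_{k-1} + v_{k+1})/2 for 1 ≤ k ≤ 152. The particular solution to v_k − (v_{k-1} + v_{k+1})/2 = 1 is v_k = −k^2. Adding homogeneous solution A + B k and matching boundaries gives v_k = k (153 − k). Substituting k = 7: v_7 = 7 · 146 = 1022.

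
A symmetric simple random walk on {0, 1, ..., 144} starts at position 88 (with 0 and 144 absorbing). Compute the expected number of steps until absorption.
E[τ | X_0 = 88] = 4928

Let v_k = E[τ | X_0 = k]. Boundary: v_0 = v_144 = 0. Recurrence: v_k = 1 + (v_{k-1} + v_{k+1})/2 for 1 ≤ k ≤ 143. The particular solution to v_k − (v_{k-1} + v_{k+1})/2 = 1 is v_k = −k^2. Adding homogeneous solution A + B k and matching boundaries gives v_k = k (144 − k). Substituting k = 88: v_88 = 88 · 56 = 4928.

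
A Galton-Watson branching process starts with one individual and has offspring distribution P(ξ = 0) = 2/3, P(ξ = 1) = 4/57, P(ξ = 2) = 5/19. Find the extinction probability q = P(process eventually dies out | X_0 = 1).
q = 1

Mean offspring μ = 0·2/3 + 1·4/57 + 2·5/19 = 34/57 ≤ 1. For μ ≤ 1 with offspring not concentrated at 1, the Galton-Watson process goes extinct almost surely, so q = 1.
(Algebraic check: The pgf is f(s) = 2/3 + 4/57·s + 5/19·s². The extinction probability q is the smallest fixed point of f in [0, 1]. Setting s = f(s):
  5/19·s² + (4/57 − 1)·s + 2/3 = 0
  5/19·s² − (2/3 + 5/19)·s + 2/3 = 0
which factors as (s − 1)·(5/19·s − 2/3) = 0, giving roots s = 1 and s = (2/3)/(5/19) = 38/15. Since 38/15 ≥ 1, the smallest root in [0, 1] is s = 1.)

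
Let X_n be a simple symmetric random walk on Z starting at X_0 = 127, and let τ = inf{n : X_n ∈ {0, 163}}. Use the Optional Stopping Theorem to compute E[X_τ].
E[X_τ] = 127

X_n is a martingale and τ is a bounded-mean stopping time (indeed τ is finite a.s. with bounded expectation since the walk is in a bounded region). By the OST, E[X_τ] = E[X_0] = 127. Equivalently: E[X_τ] = 163 · P(hit 163 first) + 0 · P(hit 0 first) = 163 · (127/163) = 127.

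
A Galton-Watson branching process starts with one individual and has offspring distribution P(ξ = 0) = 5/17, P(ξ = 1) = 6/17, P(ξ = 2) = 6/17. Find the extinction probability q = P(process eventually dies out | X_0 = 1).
q = 5/6

The pgf is f(s) = 5/17 + 6/17·s + 6/17·s². The extinction probability q is the smallest fixed point of f in [0, 1]. Setting s = f(s):
  6/17·s² + (6/17 − 1)·s + 5/17 = 0
  6/17·s² − (5/17 + 6/17)·s + 5/17 = 0
which factors as (s − 1)·(6/17·s − 5/17) = 0, giving roots s = 1 and s = (5/17)/(6/17) = 5/6.
Mean offspring μ = 6/17 + 2·6/17 = 18/17 > 1 (supercritical), so q < 1. The extinction probability is the smaller root: q = (5/17)/(6/17) = 5/6.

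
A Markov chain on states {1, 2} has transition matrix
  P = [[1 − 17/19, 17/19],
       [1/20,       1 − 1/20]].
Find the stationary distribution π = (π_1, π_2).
π_1 = 19/359, π_2 = 340/359

Solve πP = π with π_1 + π_2 = 1. From πP = π: π_1 · (1 − 17/19) + π_2 · 1/20 = π_1 ⇒ π_2 · 1/20 = π_1 · 17/19 ⇒ π_2/π_1 = (17/19)/(1/20) = 340/19. Together with π_1 + π_2 = 1:
  π_1 = (1/20)/(17/19 + 1/20) = (1/20)/(359/380) = 19/359,
  π_2 = (17/19)/(17/19 + 1/20) = (17/19)/(359/380) = 340/359.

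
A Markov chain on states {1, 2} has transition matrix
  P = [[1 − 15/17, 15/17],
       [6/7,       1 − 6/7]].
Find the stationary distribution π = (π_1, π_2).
π_1 = 34/69, π_2 = 35/69

Solve πP = π with π_1 + π_2 = 1. From πP = π: π_1 · (1 − 15/17) + π_2 · 6/7 = π_1 ⇒ π_2 · 6/7 = π_1 · 15/17 ⇒ π_2/π_1 = (15/17)/(6/7) = 35/34. Together with π_1 + π_2 = 1:
  π_1 = (6/7)/(15/17 + 6/7) = (6/7)/(207/119) = 34/69,
  π_2 = (15/17)/(15/17 + 6/7) = (15/17)/(207/119) = 35/69.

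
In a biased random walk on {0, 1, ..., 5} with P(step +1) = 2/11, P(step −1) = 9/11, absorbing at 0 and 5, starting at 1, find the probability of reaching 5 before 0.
P(hit 5 before 0) = (1 − (9/2)^1) / (1 − (9/2)^5) = 16/8431

Let u_k denote P(reach 5 before 0 | start at k). Boundary: u_0 = 0, u_5 = 1. Recurrence: u_k = 2/11·u_{k+1} + 9/11·u_{k-1} for 1 ≤ k ≤ 4. Try u_k = A + B·r^k with r = q/p = (9/11)/(2/11) = 9/2. Substitution satisfies the recurrence; boundary conditions give:
  u_k = (1 − r^k) / (1 − r^N) = (1 − (9/2)^1) / (1 − (9/2)^5) = 16/8431.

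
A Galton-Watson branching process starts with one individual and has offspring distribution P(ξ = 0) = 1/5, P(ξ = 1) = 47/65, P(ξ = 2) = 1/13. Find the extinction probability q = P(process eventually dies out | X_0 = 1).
q = 1

Mean offspring μ = 0·1/5 + 1·47/65 + 2·1/13 = 57/65 ≤ 1. For μ ≤ 1 with offspring not concentrated at 1, the Galton-Watson process goes extinct almost surely, so q = 1.
(Algebraic check: The pgf is f(s) = 1/5 + 47/65·s + 1/13·s². The extinction probability q is the smallest fixed point of f in [0, 1]. Setting s = f(s):
  1/13·s² + (47/65 − 1)·s + 1/5 = 0
  1/13·s² − (1/5 + 1/13)·s + 1/5 = 0
which factors as (s − 1)·(1/13·s − 1/5) = 0, giving roots s = 1 and s = (1/5)/(1/13) = 13/5. Since 13/5 ≥ 1, the smallest root in [0, 1] is s = 1.)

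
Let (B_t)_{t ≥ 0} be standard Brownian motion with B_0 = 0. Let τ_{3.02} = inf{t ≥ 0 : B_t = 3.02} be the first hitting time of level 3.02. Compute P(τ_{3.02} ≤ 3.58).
P(τ_{3.02} ≤ 3.58) = 2(1 − Φ(3.02/√3.58)) = 2(1 − Φ(1.5961)) ≈ 0.1105

By the reflection principle for standard BM, P(τ_b ≤ t) = 2 · P(B_t ≥ b). Since B_t ~ N(0, t), P(B_t ≥ 3.02) = 1 − Φ(3.02/√t) = 1 − Φ(3.02/√3.58) = 1 − Φ(1.5961) ≈ 0.05523. Doubling: P(τ_{3.02} ≤ 3.58) ≈ 2 · 0.05523 = 0.11046 ≈ 0.1105.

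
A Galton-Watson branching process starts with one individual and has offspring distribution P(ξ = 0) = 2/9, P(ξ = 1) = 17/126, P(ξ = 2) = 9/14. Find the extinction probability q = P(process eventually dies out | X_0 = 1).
q = 28/81

The pgf is f(s) = 2/9 + 17/126·s + 9/14·s². The extinction probability q is the smallest fixed point of f in [0, 1]. Setting s = f(s):
  9/14·s² + (17/126 − 1)·s + 2/9 = 0
  9/14·s² − (2/9 + 9/14)·s + 2/9 = 0
which factors as (s − 1)·(9/14·s − 2/9) = 0, giving roots s = 1 and s = (2/9)/(9/14) = 28/81.
Mean offspring μ = 17/126 + 2·9/14 = 179/126 > 1 (supercritical), so q < 1. The extinction probability is the smaller root: q = (2/9)/(9/14) = 28/81.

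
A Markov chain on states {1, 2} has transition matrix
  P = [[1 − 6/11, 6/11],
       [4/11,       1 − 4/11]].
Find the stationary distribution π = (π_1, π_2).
π_1 = 2/5, π_2 = 3/5

Solve πP = π with π_1 + π_2 = 1. From πP = π: π_1 · (1 − 6/11) + π_2 · 4/11 = π_1 ⇒ π_2 · 4/11 = π_1 · 6/11 ⇒ π_2/π_1 = (6/11)/(4/11) = 3/2. Together with π_1 + π_2 = 1:
  π_1 = (4/11)/(6/11 + 4/11) = (4/11)/(10/11) = 2/5,
  π_2 = (6/11)/(6/11 + 4/11) = (6/11)/(10/11) = 3/5.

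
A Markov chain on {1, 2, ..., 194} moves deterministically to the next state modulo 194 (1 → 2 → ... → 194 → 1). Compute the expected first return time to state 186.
E[T_186 | X_0 = 186] = 194

The chain cycles deterministically, so starting at state 186 it returns in exactly 194 steps. Equivalently, the stationary distribution is uniform π_j = 1/194 for every state j, so by Kac's formula E[T_186] = 1/π_186 = 194.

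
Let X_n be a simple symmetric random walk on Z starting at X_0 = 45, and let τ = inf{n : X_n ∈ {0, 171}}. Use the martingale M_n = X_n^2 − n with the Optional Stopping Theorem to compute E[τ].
E[τ] = 5670

M_n = X_n^2 − n is a martingale (since E[X_{n+1}^2 | F_n] = X_n^2 + 1). By OST (τ has finite mean in a bounded region), E[M_τ] = E[M_0] = X_0^2 − 0 = 45^2 = 2025. Also E[M_τ] = E[X_τ^2] − E[τ]. The walk exits at 0 or 171, with P(hit 171 first) = 45/171, so E[X_τ^2] = 171^2 · 45/171 + 0 = 7695. Thus E[τ] = E[X_τ^2] − E[M_τ] = 7695 − 2025 = 5670 = 45(171 − 45) = 5670.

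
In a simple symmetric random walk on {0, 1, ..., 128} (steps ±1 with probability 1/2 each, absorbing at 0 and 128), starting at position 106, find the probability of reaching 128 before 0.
P(hit 128 before 0) = 106/128 = 53/64

Let u_k = P(hit 128 before 0 | start at k). Then u_0 = 0, u_128 = 1, and u_k = u_{k-1}/2 + u_{k+1}/2 for 1 ≤ k ≤ 127. This harmonic recurrence is solved by u_k = k/128, giving u_106 = 106/128 = 53/64.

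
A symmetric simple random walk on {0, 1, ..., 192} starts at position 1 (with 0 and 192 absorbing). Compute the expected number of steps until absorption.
E[τ | X_0 = 1] = 191

Let v_k = E[τ | X_0 = k]. Boundary: v_0 = v_192 = 0. Recurrence: v_k = 1 + (v_{k-1} + v_{k+1})/2 for 1 ≤ k ≤ 191. The particular solution to v_k − (v_{k-1} + v_{k+1})/2 = 1 is v_k = −k^2. Adding homogeneous solution A + B k and matching boundaries gives v_k = k (192 − k). Substituting k = 1: v_1 = 1 · 191 = 191.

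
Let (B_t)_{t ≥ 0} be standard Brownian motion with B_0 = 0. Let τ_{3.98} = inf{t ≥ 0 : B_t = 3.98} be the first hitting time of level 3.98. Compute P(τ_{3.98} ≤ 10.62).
P(τ_{3.98} ≤ 10.62) = 2(1 − Φ(3.98/√10.62)) = 2(1 − Φ(1.2213)) ≈ 0.2220

By the reflection principle for standard BM, P(τ_b ≤ t) = 2 · P(B_t ≥ b). Since B_t ~ N(0, t), P(B_t ≥ 3.98) = 1 − Φ(3.98/√t) = 1 − Φ(3.98/√10.62) = 1 − Φ(1.2213) ≈ 0.11099. Doubling: P(τ_{3.98} ≤ 10.62) ≈ 2 · 0.11099 = 0.22198 ≈ 0.2220.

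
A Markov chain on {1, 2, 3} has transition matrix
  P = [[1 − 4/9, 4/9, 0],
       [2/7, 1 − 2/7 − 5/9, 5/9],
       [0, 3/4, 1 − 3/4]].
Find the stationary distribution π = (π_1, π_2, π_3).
π = (243/901, 378/901, 280/901)

This is a birth-death chain on three states, which satisfies detailed balance: π_1 · P_{12} = π_2 · P_{21} and π_2 · P_{23} = π_3 · P_{32}.
From π_1 · 4/9 = π_2 · 2/7: π_2/π_1 = (4/9)/(2/7) = 14/9.
From π_2 · 5/9 = π_3 · 3/4: π_3/π_2 = (5/9)/(3/4) = 20/27.
Take π_1 proportional to 1; then unnormalized π = (1, 14/9, 280/243). Normalize by dividing by the sum 901/243:
  π = (243/901, 378/901, 280/901).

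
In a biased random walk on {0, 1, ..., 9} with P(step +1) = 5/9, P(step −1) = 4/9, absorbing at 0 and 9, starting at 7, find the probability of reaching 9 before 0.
P(hit 9 before 0) = (1 − (4/5)^7) / (1 − (4/5)^9) = 1543525/1690981

Let u_k denote P(reach 9 before 0 | start at k). Boundary: u_0 = 0, u_9 = 1. Recurrence: u_k = 5/9·u_{k+1} + 4/9·u_{k-1} for 1 ≤ k ≤ 8. Try u_k = A + B·r^k with r = q/p = (4/9)/(5/9) = 4/5. Substitution satisfies the recurrence; boundary conditions give:
  u_k = (1 − r^k) / (1 − r^N) = (1 − (4/5)^7) / (1 − (4/5)^9) = 1543525/1690981.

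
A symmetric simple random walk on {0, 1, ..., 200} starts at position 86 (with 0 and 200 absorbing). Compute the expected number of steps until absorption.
E[τ | X_0 = 86] = 9804

Let v_k = E[τ | X_0 = k]. Boundary: v_0 = v_200 = 0. Recurrence: v_k = 1 + (v_{k-1} + v_{k+1})/2 for 1 ≤ k ≤ 199. The particular solution to v_k − (v_{k-1} + v_{k+1})/2 = 1 is v_k = −k^2. Adding homogeneous solution A + B k and matching boundaries gives v_k = k (200 − k). Substituting k = 86: v_86 = 86 · 114 = 9804.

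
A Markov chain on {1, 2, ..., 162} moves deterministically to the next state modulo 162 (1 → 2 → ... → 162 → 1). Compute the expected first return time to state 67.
E[T_67 | X_0 = 67] = 162

The chain cycles deterministically, so starting at state 67 it returns in exactly 162 steps. Equivalently, the stationary distribution is uniform π_j = 1/162 for every state j, so by Kac's formula E[T_67] = 1/π_67 = 162.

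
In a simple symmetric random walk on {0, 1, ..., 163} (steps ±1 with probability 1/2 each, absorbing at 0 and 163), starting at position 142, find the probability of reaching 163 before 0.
P(hit 163 before 0) = 142/163

Let u_k = P(hit 163 before 0 | start at k). Then u_0 = 0, u_163 = 1, and u_k = u_{k-1}/2 + u_{k+1}/2 for 1 ≤ k ≤ 162. This harmonic recurrence is solved by u_k = k/163, giving u_142 = 142/163.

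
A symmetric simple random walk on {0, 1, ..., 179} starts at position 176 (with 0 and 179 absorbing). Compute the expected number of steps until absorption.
E[τ | X_0 = 176] = 528

Let v_k = E[τ | X_0 = k]. Boundary: v_0 = v_179 = 0. Recurrence: v_k = 1 + (v_{k-1} + v_{k+1})/2 for 1 ≤ k ≤ 178. The particular solution to v_k − (v_{k-1} + v_{k+1})/2 = 1 is v_k = −k^2. Adding homogeneous solution A + B k and matching boundaries gives v_k = k (179 − k). Substituting k = 176: v_176 = 176 · 3 = 528.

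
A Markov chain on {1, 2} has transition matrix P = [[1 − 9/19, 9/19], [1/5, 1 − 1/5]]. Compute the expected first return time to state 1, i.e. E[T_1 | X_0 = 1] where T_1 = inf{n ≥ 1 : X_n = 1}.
E[T_1 | X_0 = 1] = 1/π_1 = 64/19

For an irreducible recurrent Markov chain with stationary distribution π, E[T_i | X_0 = i] = 1/π_i (Kac's formula). Here π_1 = (1/5)/(9/19 + 1/5) = (1/5)/(64/95) = 19/64, so E[T_1 | X_0 = 1] = 1/π_1 = (9/19 + 1/5)/(1/5) = (64/95)/(1/5) = 64/19.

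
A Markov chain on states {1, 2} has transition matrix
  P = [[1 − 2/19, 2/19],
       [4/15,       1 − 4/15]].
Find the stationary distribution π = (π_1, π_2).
π_1 = 38/53, π_2 = 15/53

Solve πP = π with π_1 + π_2 = 1. From πP = π: π_1 · (1 − 2/19) + π_2 · 4/15 = π_1 ⇒ π_2 · 4/15 = π_1 · 2/19 ⇒ π_2/π_1 = (2/19)/(4/15) = 15/38. Together with π_1 + π_2 = 1:
  π_1 = (4/15)/(2/19 + 4/15) = (4/15)/(106/285) = 38/53,
  π_2 = (2/19)/(2/19 + 4/15) = (2/19)/(106/285) = 15/53.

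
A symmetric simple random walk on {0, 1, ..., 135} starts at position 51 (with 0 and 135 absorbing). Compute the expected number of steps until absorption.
E[τ | X_0 = 51] = 4284

Let v_k = E[τ | X_0 = k]. Boundary: v_0 = v_135 = 0. Recurrence: v_k = 1 + (v_{k-1} + v_{k+1})/2 for 1 ≤ k ≤ 134. The particular solution to v_k − (v_{k-1} + v_{k+1})/2 = 1 is v_k = −k^2. Adding homogeneous solution A + B k and matching boundaries gives v_k = k (135 − k). Substituting k = 51: v_51 = 51 · 84 = 4284.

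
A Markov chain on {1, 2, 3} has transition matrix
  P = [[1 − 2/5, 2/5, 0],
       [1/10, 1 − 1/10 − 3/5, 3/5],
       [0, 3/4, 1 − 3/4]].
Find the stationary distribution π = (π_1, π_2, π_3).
π = (5/41, 20/41, 16/41)

This is a birth-death chain on three states, which satisfies detailed balance: π_1 · P_{12} = π_2 · P_{21} and π_2 · P_{23} = π_3 · P_{32}.
From π_1 · 2/5 = π_2 · 1/10: π_2/π_1 = (2/5)/(1/10) = 4.
From π_2 · 3/5 = π_3 · 3/4: π_3/π_2 = (3/5)/(3/4) = 4/5.
Take π_1 proportional to 1; then unnormalized π = (1, 4, 16/5). Normalize by dividing by the sum 41/5:
  π = (5/41, 20/41, 16/41).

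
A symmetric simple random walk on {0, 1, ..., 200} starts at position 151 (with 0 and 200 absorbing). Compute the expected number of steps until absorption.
E[τ | X_0 = 151] = 7399

Let v_k = E[τ | X_0 = k]. Boundary: v_0 = v_200 = 0. Recurrence: v_k = 1 + (v_{k-1} + v_{k+1})/2 for 1 ≤ k ≤ 199. The particular solution to v_k − (v_{k-1} + v_{k+1})/2 = 1 is v_k = −k^2. Adding homogeneous solution A + B k and matching boundaries gives v_k = k (200 − k). Substituting k = 151: v_151 = 151 · 49 = 7399.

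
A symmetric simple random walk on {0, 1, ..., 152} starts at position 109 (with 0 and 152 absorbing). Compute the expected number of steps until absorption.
E[τ | X_0 = 109] = 4687

Let v_k = E[τ | X_0 = k]. Boundary: v_0 = v_152 = 0. Recurrence: v_k = 1 + (v_{k-1} + v_{k+1})/2 for 1 ≤ k ≤ 151. The particular solution to v_k − (v_{k-1} + v_{k+1})/2 = 1 is v_k = −k^2. Adding homogeneous solution A + B k and matching boundaries gives v_k = k (152 − k). Substituting k = 109: v_109 = 109 · 43 = 4687.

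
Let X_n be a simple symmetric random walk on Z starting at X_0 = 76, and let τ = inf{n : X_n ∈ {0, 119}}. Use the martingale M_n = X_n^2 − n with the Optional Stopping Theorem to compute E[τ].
E[τ] = 3268

M_n = X_n^2 − n is a martingale (since E[X_{n+1}^2 | F_n] = X_n^2 + 1). By OST (τ has finite mean in a bounded region), E[M_τ] = E[M_0] = X_0^2 − 0 = 76^2 = 5776. Also E[M_τ] = E[X_τ^2] − E[τ]. The walk exits at 0 or 119, with P(hit 119 first) = 76/119, so E[X_τ^2] = 119^2 · 76/119 + 0 = 9044. Thus E[τ] = E[X_τ^2] − E[M_τ] = 9044 − 5776 = 3268 = 76(119 − 76) = 3268.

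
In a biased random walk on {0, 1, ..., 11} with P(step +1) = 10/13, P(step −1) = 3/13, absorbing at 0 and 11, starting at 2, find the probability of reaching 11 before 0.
P(hit 11 before 0) = (1 − (3/10)^2) / (1 − (3/10)^11) = 13000000000/14285688979

Let u_k denote P(reach 11 before 0 | start at k). Boundary: u_0 = 0, u_11 = 1. Recurrence: u_k = 10/13·u_{k+1} + 3/13·u_{k-1} for 1 ≤ k ≤ 10. Try u_k = A + B·r^k with r = q/p = (3/13)/(10/13) = 3/10. Substitution satisfies the recurrence; boundary conditions give:
  u_k = (1 − r^k) / (1 − r^N) = (1 − (3/10)^2) / (1 − (3/10)^11) = 13000000000/14285688979.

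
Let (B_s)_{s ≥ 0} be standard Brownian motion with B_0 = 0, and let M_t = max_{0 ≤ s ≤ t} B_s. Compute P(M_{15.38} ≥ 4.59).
P(M_{15.38} ≥ 4.59) = 2·P(B_{15.38} ≥ 4.59) = 2(1 − Φ(4.59/√15.38)) ≈ 0.2418

By the reflection principle for Brownian motion, P(M_t ≥ a) = 2 · P(B_t ≥ a) for a ≥ 0. Since B_t ~ N(0, t), P(B_t ≥ 4.59) = 1 − Φ(4.59/√t) = 1 − Φ(4.59/√15.38) = 1 − Φ(1.1704). So
  P(M_{15.38} ≥ 4.59) = 2(1 − Φ(1.1704)) ≈ 0.2418.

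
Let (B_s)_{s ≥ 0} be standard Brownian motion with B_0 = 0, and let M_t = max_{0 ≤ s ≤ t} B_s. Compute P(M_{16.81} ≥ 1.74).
P(M_{16.81} ≥ 1.74) = 2·P(B_{16.81} ≥ 1.74) = 2(1 − Φ(1.74/√16.81)) ≈ 0.6713

By the reflection principle for Brownian motion, P(M_t ≥ a) = 2 · P(B_t ≥ a) for a ≥ 0. Since B_t ~ N(0, t), P(B_t ≥ 1.74) = 1 − Φ(1.74/√t) = 1 − Φ(1.74/√16.81) = 1 − Φ(0.4244). So
  P(M_{16.81} ≥ 1.74) = 2(1 − Φ(0.4244)) ≈ 0.6713.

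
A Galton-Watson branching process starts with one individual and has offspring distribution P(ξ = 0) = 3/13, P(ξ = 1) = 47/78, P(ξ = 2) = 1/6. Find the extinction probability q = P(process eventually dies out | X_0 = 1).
q = 1

Mean offspring μ = 0·3/13 + 1·47/78 + 2·1/6 = 73/78 ≤ 1. For μ ≤ 1 with offspring not concentrated at 1, the Galton-Watson process goes extinct almost surely, so q = 1.
(Algebraic check: The pgf is f(s) = 3/13 + 47/78·s + 1/6·s². The extinction probability q is the smallest fixed point of f in [0, 1]. Setting s = f(s):
  1/6·s² + (47/78 − 1)·s + 3/13 = 0
  1/6·s² − (3/13 + 1/6)·s + 3/13 = 0
which factors as (s − 1)·(1/6·s − 3/13) = 0, giving roots s = 1 and s = (3/13)/(1/6) = 18/13. Since 18/13 ≥ 1, the smallest root in [0, 1] is s = 1.)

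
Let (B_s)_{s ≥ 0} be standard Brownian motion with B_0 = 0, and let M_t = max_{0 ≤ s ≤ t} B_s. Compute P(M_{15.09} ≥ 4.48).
P(M_{15.09} ≥ 4.48) = 2·P(B_{15.09} ≥ 4.48) = 2(1 − Φ(4.48/√15.09)) ≈ 0.2488

By the reflection principle for Brownian motion, P(M_t ≥ a) = 2 · P(B_t ≥ a) for a ≥ 0. Since B_t ~ N(0, t), P(B_t ≥ 4.48) = 1 − Φ(4.48/√t) = 1 − Φ(4.48/√15.09) = 1 − Φ(1.1533). So
  P(M_{15.09} ≥ 4.48) = 2(1 − Φ(1.1533)) ≈ 0.2488.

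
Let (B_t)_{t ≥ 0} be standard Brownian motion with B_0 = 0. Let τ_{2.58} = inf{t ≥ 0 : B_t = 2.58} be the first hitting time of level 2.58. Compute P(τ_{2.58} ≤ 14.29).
P(τ_{2.58} ≤ 14.29) = 2(1 − Φ(2.58/√14.29)) = 2(1 − Φ(0.6825)) ≈ 0.4949

By the reflection principle for standard BM, P(τ_b ≤ t) = 2 · P(B_t ≥ b). Since B_t ~ N(0, t), P(B_t ≥ 2.58) = 1 − Φ(2.58/√t) = 1 − Φ(2.58/√14.29) = 1 − Φ(0.6825) ≈ 0.24746. Doubling: P(τ_{2.58} ≤ 14.29) ≈ 2 · 0.24746 = 0.49492 ≈ 0.4949.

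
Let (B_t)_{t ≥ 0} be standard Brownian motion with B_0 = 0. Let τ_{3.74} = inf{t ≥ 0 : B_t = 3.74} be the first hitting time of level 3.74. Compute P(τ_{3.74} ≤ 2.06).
P(τ_{3.74} ≤ 2.06) = 2(1 − Φ(3.74/√2.06)) = 2(1 − Φ(2.6058)) ≈ 0.0092

By the reflection principle for standard BM, P(τ_b ≤ t) = 2 · P(B_t ≥ b). Since B_t ~ N(0, t), P(B_t ≥ 3.74) = 1 − Φ(3.74/√t) = 1 − Φ(3.74/√2.06) = 1 − Φ(2.6058) ≈ 0.00458. Doubling: P(τ_{3.74} ≤ 2.06) ≈ 2 · 0.00458 = 0.00916 ≈ 0.0092.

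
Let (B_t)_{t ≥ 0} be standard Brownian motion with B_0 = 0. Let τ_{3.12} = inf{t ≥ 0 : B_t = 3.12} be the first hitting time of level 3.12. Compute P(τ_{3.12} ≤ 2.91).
P(τ_{3.12} ≤ 2.91) = 2(1 − Φ(3.12/√2.91)) = 2(1 − Φ(1.8290)) ≈ 0.0674

By the reflection principle for standard BM, P(τ_b ≤ t) = 2 · P(B_t ≥ b). Since B_t ~ N(0, t), P(B_t ≥ 3.12) = 1 − Φ(3.12/√t) = 1 − Φ(3.12/√2.91) = 1 − Φ(1.8290) ≈ 0.03370. Doubling: P(τ_{3.12} ≤ 2.91) ≈ 2 · 0.03370 = 0.06740 ≈ 0.0674.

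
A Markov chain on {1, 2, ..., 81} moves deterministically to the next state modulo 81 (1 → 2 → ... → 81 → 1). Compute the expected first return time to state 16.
E[T_16 | X_0 = 16] = 81

The chain cycles deterministically, so starting at state 16 it returns in exactly 81 steps. Equivalently, the stationary distribution is uniform π_j = 1/81 for every state j, so by Kac's formula E[T_16] = 1/π_16 = 81.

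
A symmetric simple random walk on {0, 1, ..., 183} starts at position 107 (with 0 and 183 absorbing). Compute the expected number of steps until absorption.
E[τ | X_0 = 107] = 8132

Let v_k = E[τ | X_0 = k]. Boundary: v_0 = v_183 = 0. Recurrence: v_k = 1 + (v_{k-1} + v_{k+1})/2 for 1 ≤ k ≤ 182. The particular solution to v_k − (v_{k-1} + v_{k+1})/2 = 1 is v_k = −k^2. Adding homogeneous solution A + B k and matching boundaries gives v_k = k (183 − k). Substituting k = 107: v_107 = 107 · 76 = 8132.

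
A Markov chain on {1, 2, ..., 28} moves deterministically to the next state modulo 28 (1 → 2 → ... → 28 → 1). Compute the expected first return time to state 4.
E[T_4 | X_0 = 4] = 28

The chain cycles deterministically, so starting at state 4 it returns in exactly 28 steps. Equivalently, the stationary distribution is uniform π_j = 1/28 for every state j, so by Kac's formula E[T_4] = 1/π_4 = 28.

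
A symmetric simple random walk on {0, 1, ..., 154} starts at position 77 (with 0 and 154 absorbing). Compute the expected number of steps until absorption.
E[τ | X_0 = 77] = 5929

Let v_k = E[τ | X_0 = k]. Boundary: v_0 = v_154 = 0. Recurrence: v_k = 1 + (v_{k-1} + v_{k+1})/2 for 1 ≤ k ≤ 153. The particular solution to v_k − (v_{k-1} + v_{k+1})/2 = 1 is v_k = −k^2. Adding homogeneous solution A + B k and matching boundaries gives v_k = k (154 − k). Substituting k = 77: v_77 = 77 · 77 = 5929.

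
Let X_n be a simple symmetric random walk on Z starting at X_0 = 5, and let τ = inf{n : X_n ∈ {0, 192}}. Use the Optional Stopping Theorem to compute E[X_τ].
E[X_τ] = 5

X_n is a martingale and τ is a bounded-mean stopping time (indeed τ is finite a.s. with bounded expectation since the walk is in a bounded region). By the OST, E[X_τ] = E[X_0] = 5. Equivalently: E[X_τ] = 192 · P(hit 192 first) + 0 · P(hit 0 first) = 192 · (5/192) = 5.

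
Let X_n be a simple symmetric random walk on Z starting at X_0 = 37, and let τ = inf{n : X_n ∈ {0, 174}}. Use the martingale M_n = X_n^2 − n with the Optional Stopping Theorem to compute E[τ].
E[τ] = 5069

M_n = X_n^2 − n is a martingale (since E[X_{n+1}^2 | F_n] = X_n^2 + 1). By OST (τ has finite mean in a bounded region), E[M_τ] = E[M_0] = X_0^2 − 0 = 37^2 = 1369. Also E[M_τ] = E[X_τ^2] − E[τ]. The walk exits at 0 or 174, with P(hit 174 first) = 37/174, so E[X_τ^2] = 174^2 · 37/174 + 0 = 6438. Thus E[τ] = E[X_τ^2] − E[M_τ] = 6438 − 1369 = 5069 = 37(174 − 37) = 5069.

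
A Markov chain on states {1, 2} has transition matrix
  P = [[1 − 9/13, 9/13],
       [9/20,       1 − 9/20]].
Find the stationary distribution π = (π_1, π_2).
π_1 = 13/33, π_2 = 20/33

Solve πP = π with π_1 + π_2 = 1. From πP = π: π_1 · (1 − 9/13) + π_2 · 9/20 = π_1 ⇒ π_2 · 9/20 = π_1 · 9/13 ⇒ π_2/π_1 = (9/13)/(9/20) = 20/13. Together with π_1 + π_2 = 1:
  π_1 = (9/20)/(9/13 + 9/20) = (9/20)/(297/260) = 13/33,
  π_2 = (9/13)/(9/13 + 9/20) = (9/13)/(297/260) = 20/33.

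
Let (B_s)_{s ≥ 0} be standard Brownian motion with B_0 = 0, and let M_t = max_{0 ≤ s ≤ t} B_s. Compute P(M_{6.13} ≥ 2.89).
P(M_{6.13} ≥ 2.89) = 2·P(B_{6.13} ≥ 2.89) = 2(1 − Φ(2.89/√6.13)) ≈ 0.2431

By the reflection principle for Brownian motion, P(M_t ≥ a) = 2 · P(B_t ≥ a) for a ≥ 0. Since B_t ~ N(0, t), P(B_t ≥ 2.89) = 1 − Φ(2.89/√t) = 1 − Φ(2.89/√6.13) = 1 − Φ(1.1673). So
  P(M_{6.13} ≥ 2.89) = 2(1 − Φ(1.1673)) ≈ 0.2431.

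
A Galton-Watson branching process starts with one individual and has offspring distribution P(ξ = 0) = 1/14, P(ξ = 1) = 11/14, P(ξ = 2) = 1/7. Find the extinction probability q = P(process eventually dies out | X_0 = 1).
q = 1/2

The pgf is f(s) = 1/14 + 11/14·s + 1/7·s². The extinction probability q is the smallest fixed point of f in [0, 1]. Setting s = f(s):
  1/7·s² + (11/14 − 1)·s + 1/14 = 0
  1/7·s² − (1/14 + 1/7)·s + 1/14 = 0
which factors as (s − 1)·(1/7·s − 1/14) = 0, giving roots s = 1 and s = (1/14)/(1/7) = 1/2.
Mean offspring μ = 11/14 + 2·1/7 = 15/14 > 1 (supercritical), so q < 1. The extinction probability is the smaller root: q = (1/14)/(1/7) = 1/2.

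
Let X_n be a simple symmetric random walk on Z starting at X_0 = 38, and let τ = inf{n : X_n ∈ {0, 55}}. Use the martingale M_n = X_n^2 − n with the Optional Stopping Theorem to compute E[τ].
E[τ] = 646

M_n = X_n^2 − n is a martingale (since E[X_{n+1}^2 | F_n] = X_n^2 + 1). By OST (τ has finite mean in a bounded region), E[M_τ] = E[M_0] = X_0^2 − 0 = 38^2 = 1444. Also E[M_τ] = E[X_τ^2] − E[τ]. The walk exits at 0 or 55, with P(hit 55 first) = 38/55, so E[X_τ^2] = 55^2 · 38/55 + 0 = 2090. Thus E[τ] = E[X_τ^2] − E[M_τ] = 2090 − 1444 = 646 = 38(55 − 38) = 646.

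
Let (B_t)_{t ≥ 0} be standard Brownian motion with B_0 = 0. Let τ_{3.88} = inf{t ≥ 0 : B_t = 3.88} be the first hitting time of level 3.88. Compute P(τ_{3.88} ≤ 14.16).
P(τ_{3.88} ≤ 14.16) = 2(1 − Φ(3.88/√14.16)) = 2(1 − Φ(1.0311)) ≈ 0.3025

By the reflection principle for standard BM, P(τ_b ≤ t) = 2 · P(B_t ≥ b). Since B_t ~ N(0, t), P(B_t ≥ 3.88) = 1 − Φ(3.88/√t) = 1 − Φ(3.88/√14.16) = 1 − Φ(1.0311) ≈ 0.15125. Doubling: P(τ_{3.88} ≤ 14.16) ≈ 2 · 0.15125 = 0.30250 ≈ 0.3025.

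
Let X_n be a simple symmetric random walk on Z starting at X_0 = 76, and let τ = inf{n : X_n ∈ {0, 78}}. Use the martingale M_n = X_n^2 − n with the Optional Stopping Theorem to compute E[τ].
E[τ] = 152

M_n = X_n^2 − n is a martingale (since E[X_{n+1}^2 | F_n] = X_n^2 + 1). By OST (τ has finite mean in a bounded region), E[M_τ] = E[M_0] = X_0^2 − 0 = 76^2 = 5776. Also E[M_τ] = E[X_τ^2] − E[τ]. The walk exits at 0 or 78, with P(hit 78 first) = 76/78, so E[X_τ^2] = 78^2 · 76/78 + 0 = 5928. Thus E[τ] = E[X_τ^2] − E[M_τ] = 5928 − 5776 = 152 = 76(78 − 76) = 152.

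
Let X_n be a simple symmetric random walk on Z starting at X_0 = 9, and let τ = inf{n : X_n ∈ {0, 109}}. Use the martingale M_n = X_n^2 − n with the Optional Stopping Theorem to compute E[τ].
E[τ] = 900

M_n = X_n^2 − n is a martingale (since E[X_{n+1}^2 | F_n] = X_n^2 + 1). By OST (τ has finite mean in a bounded region), E[M_τ] = E[M_0] = X_0^2 − 0 = 9^2 = 81. Also E[M_τ] = E[X_τ^2] − E[τ]. The walk exits at 0 or 109, with P(hit 109 first) = 9/109, so E[X_τ^2] = 109^2 · 9/109 + 0 = 981. Thus E[τ] = E[X_τ^2] − E[M_τ] = 981 − 81 = 900 = 9(109 − 9) = 900.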